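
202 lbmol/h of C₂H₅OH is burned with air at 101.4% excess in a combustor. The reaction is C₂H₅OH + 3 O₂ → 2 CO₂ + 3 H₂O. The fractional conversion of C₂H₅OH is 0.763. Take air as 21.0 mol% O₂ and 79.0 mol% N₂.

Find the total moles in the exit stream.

Stoichiometric O₂ = 3 × 202 = 606 lbmol/h; O₂ fed = 606 × 2.014 = 1220 lbmol/h.
N₂ fed = 1220 × 79/21 = 4591 lbmol/h.
Fuel reacted = 0.763 × 202 → ξ = 154.1 lbmol/h.
Outlet (n = n₀ + ν ξ):
  C₂H₅OH: 202 − 1(154.1) = 47.87
  O₂: 1220 − 3(154.1) = 758.1
  N₂: 4591 (inert)
  CO₂: 0 + 2(154.1) = 308.3
  H₂O: 0 + 3(154.1) = 462.4
Total out = 47.87 + 758.1 + 4591 + 308.3 + 462.4 = 6168 lbmol/h.

6170 lbmol/h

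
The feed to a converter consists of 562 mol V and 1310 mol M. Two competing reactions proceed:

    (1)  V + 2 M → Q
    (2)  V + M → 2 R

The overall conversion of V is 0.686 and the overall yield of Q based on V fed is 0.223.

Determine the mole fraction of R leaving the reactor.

Yield of Q: 1ξ₁ / 562 = 0.223 → ξ₁ = 125.3 mol.
Conversion of V: 1ξ₁ + 1ξ₂ = 0.686 × 562 = 385.5 → ξ₂ = 260.2 mol.
Outlet amounts (n = n₀ + Σ ν·ξ):
  V: 562 − 1(125.3) − 1(260.2) = 176.5
  M: 1310 − 2(125.3) − 1(260.2) = 799.1
  Q: 0 + 1(125.3) = 125.3
  R: 0 + 2(260.2) = 520.4
Total out = 1621 mol; y_R = 520.4 / 1621 = 0.321.

0.321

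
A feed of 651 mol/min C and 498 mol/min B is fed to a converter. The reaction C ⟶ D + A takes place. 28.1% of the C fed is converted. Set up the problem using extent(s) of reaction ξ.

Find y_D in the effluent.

0.137

C reacted = 0.281 × 651 = 182.9 mol/min; ν_C = −1, so ξ = 182.9/1 = 182.9 mol/min.
Outlet amounts (n = n₀ + ν ξ):
  C: 651 − 1(182.9) = 468.1
  D: 0 + 1(182.9) = 182.9
  A: 0 + 1(182.9) = 182.9
  B: 498 (inert)
Total out = 1332 mol/min; y_D = 182.9 / 1332 = 0.1373.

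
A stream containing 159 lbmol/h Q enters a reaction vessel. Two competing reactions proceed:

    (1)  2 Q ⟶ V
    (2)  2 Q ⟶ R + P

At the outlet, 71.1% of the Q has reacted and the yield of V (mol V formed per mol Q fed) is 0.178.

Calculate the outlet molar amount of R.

Yield of V: 1ξ₁ / 159 = 0.178 → ξ₁ = 28.3 lbmol/h.
Conversion of Q: 2ξ₁ + 2ξ₂ = 0.711 × 159 = 113 → ξ₂ = 28.22 lbmol/h.
Outlet amounts (n = n₀ + Σ ν·ξ):
  Q: 159 − 2(28.3) − 2(28.22) = 45.95
  V: 0 + 1(28.3) = 28.3
  R: 0 + 1(28.22) = 28.22
  P: 0 + 1(28.22) = 28.22

28.2 lbmol/h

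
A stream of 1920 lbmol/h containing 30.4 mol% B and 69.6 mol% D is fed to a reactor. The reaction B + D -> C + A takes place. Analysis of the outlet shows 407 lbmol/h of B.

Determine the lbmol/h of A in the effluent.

177 lbmol/h

For B: n = n₀ − 1ξ → 407 = 583.7 − 1ξ, giving ξ = 176.7 lbmol/h.
Outlet amounts (n = n₀ + ν ξ):
  B: 583.7 − 1(176.7) = 407
  D: 1336 − 1(176.7) = 1160
  C: 0 + 1(176.7) = 176.7
  A: 0 + 1(176.7) = 176.7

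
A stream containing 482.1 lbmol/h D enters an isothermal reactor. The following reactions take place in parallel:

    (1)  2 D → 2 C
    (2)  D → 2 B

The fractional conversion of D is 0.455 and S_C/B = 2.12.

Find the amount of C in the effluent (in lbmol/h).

Conversion of D: D consumed = 0.455 × 482.1 = 219.4 lbmol/h = 2ξ₁ + 1ξ₂.
Selectivity: 2ξ₁ / (2ξ₂) = 2.12 → ξ₁ = 2.12 ξ₂.
Substitute: (2·2.12 + 1) ξ₂ = 219.4 → ξ₂ = 41.86 lbmol/h, ξ₁ = 88.75 lbmol/h.
Outlet amounts (n = n₀ + Σ ν·ξ):
  D: 482.1 − 2(88.75) − 1(41.86) = 262.7
  C: 0 + 2(88.75) = 177.5
  B: 0 + 2(41.86) = 83.72

177 lbmol/h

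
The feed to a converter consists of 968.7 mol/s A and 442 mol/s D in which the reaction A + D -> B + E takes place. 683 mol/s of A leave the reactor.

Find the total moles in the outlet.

For A: n = n₀ − 1ξ → 683 = 968.7 − 1ξ, giving ξ = 285.7 mol/s.
Outlet amounts (n = n₀ + ν ξ):
  A: 968.7 − 1(285.7) = 683
  D: 442 − 1(285.7) = 156.3
  B: 0 + 1(285.7) = 285.7
  E: 0 + 1(285.7) = 285.7
Total out = 683 + 156.3 + 285.7 + 285.7 = 1411 mol/s.

1410 mol/s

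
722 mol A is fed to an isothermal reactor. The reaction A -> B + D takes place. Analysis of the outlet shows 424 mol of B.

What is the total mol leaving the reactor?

1150 mol

For B: n = n₀ + 1ξ → 424 = 0 + 1ξ, giving ξ = 424 mol.
Outlet amounts (n = n₀ + ν ξ):
  A: 722 − 1(424) = 298
  B: 0 + 1(424) = 424
  D: 0 + 1(424) = 424
Total out = 298 + 424 + 424 = 1146 mol.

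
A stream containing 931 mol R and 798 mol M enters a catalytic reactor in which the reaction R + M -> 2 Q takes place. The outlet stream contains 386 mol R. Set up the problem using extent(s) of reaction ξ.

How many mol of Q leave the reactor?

For R: n = n₀ − 1ξ → 386 = 931 − 1ξ, giving ξ = 545 mol.
Outlet amounts (n = n₀ + ν ξ):
  R: 931 − 1(545) = 386
  M: 798 − 1(545) = 253
  Q: 0 + 2(545) = 1090

1090 mol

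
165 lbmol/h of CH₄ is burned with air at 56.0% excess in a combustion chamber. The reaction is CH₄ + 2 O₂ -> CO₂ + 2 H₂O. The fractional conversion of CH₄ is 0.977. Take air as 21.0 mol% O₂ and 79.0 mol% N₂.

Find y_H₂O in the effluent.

0.123

Stoichiometric O₂ = 2 × 165 = 330 lbmol/h; O₂ fed = 330 × 1.560 = 514.8 lbmol/h.
N₂ fed = 514.8 × 79/21 = 1937 lbmol/h.
Fuel reacted = 0.977 × 165 → ξ = 161.2 lbmol/h.
Outlet (n = n₀ + ν ξ):
  CH₄: 165 − 1(161.2) = 3.795
  O₂: 514.8 − 2(161.2) = 192.4
  N₂: 1937 (inert)
  CO₂: 0 + 1(161.2) = 161.2
  H₂O: 0 + 2(161.2) = 322.4
Total out = 2616 lbmol/h; y_H₂O = 322.4 / 2616 = 0.1232.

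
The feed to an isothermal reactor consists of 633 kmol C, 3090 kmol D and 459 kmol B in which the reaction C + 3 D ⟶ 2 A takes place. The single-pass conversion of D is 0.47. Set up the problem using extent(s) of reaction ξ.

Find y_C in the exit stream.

0.0463

D reacted = 0.47 × 3090 = 1452 kmol; ν_D = −3, so ξ = 1452/3 = 484.1 kmol.
Outlet amounts (n = n₀ + ν ξ):
  C: 633 − 1(484.1) = 148.9
  D: 3090 − 3(484.1) = 1638
  A: 0 + 2(484.1) = 968.2
  B: 459 (inert)
Total out = 3214 kmol; y_C = 148.9 / 3214 = 0.04633.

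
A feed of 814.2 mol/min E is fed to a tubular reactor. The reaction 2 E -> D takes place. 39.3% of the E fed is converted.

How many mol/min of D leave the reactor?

E reacted = 0.393 × 814.2 = 320 mol/min; ν_E = −2, so ξ = 320/2 = 160 mol/min.
Outlet amounts (n = n₀ + ν ξ):
  E: 814.2 − 2(160) = 494.2
  D: 0 + 1(160) = 160

160 mol/min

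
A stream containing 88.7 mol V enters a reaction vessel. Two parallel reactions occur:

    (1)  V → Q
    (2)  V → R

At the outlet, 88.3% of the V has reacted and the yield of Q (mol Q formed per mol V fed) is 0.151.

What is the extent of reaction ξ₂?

Yield of Q: 1ξ₁ / 88.7 = 0.151 → ξ₁ = 13.39 mol.
Conversion of V: 1ξ₁ + 1ξ₂ = 0.883 × 88.7 = 78.32 → ξ₂ = 64.93 mol.
Outlet amounts (n = n₀ + Σ ν·ξ):
  V: 88.7 − 1(13.39) − 1(64.93) = 10.38
  Q: 0 + 1(13.39) = 13.39
  R: 0 + 1(64.93) = 64.93

ξ₂ = 64.9 mol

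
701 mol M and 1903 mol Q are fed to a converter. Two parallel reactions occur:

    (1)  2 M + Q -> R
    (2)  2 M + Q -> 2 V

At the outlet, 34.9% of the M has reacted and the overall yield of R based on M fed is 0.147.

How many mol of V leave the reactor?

Yield of R: 1ξ₁ / 701 = 0.147 → ξ₁ = 103 mol.
Conversion of M: 2ξ₁ + 2ξ₂ = 0.349 × 701 = 244.6 → ξ₂ = 19.28 mol.
Outlet amounts (n = n₀ + Σ ν·ξ):
  M: 701 − 2(103) − 2(19.28) = 456.4
  Q: 1903 − 1(103) − 1(19.28) = 1781
  R: 0 + 1(103) = 103
  V: 0 + 2(19.28) = 38.55

38.6 mol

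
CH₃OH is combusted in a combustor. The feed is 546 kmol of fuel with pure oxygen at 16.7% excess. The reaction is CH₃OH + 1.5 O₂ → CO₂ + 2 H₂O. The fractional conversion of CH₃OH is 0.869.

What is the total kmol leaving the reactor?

Stoichiometric O₂ = 1.5 × 546 = 819 kmol; O₂ fed = 819 × 1.167 = 955.8 kmol.
Fuel reacted = 0.869 × 546 → ξ = 474.5 kmol.
Outlet (n = n₀ + ν ξ):
  CH₃OH: 546 − 1(474.5) = 71.53
  O₂: 955.8 − 1.5(474.5) = 244.1
  CO₂: 0 + 1(474.5) = 474.5
  H₂O: 0 + 2(474.5) = 948.9
Total out = 71.53 + 244.1 + 474.5 + 948.9 = 1739 kmol.

1740 kmol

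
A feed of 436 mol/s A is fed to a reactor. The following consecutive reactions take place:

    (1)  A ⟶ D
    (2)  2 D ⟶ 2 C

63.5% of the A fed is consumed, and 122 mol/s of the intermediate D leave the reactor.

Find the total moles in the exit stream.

Conversion of A: A consumed = 1ξ₁ = 0.635 × 436 → ξ₁ = 276.9 mol/s.
D balance: n_D = 0 + 1ξ₁ − 2ξ₂ = 122 → ξ₂ = (1·276.9 − 122)/2 = 77.43 mol/s.
Outlet amounts (n = n₀ + Σ ν·ξ):
  A: 436 − 1(276.9) = 159.1
  D: 0 + 1(276.9) − 2(77.43) = 122
  C: 0 + 2(77.43) = 154.9
Total out = 159.1 + 122 + 154.9 = 436 mol/s.

436 mol/s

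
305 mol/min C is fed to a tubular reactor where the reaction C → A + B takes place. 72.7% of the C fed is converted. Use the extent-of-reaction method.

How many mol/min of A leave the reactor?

222 mol/min

C reacted = 0.727 × 305 = 221.7 mol/min; ν_C = −1, so ξ = 221.7/1 = 221.7 mol/min.
Outlet amounts (n = n₀ + ν ξ):
  C: 305 − 1(221.7) = 83.27
  A: 0 + 1(221.7) = 221.7
  B: 0 + 1(221.7) = 221.7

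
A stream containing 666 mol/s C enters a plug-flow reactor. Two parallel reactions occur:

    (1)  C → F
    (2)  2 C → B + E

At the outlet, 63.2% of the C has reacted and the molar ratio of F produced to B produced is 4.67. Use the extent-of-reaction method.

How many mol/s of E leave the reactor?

Conversion of C: C consumed = 0.632 × 666 = 420.9 mol/s = 1ξ₁ + 2ξ₂.
Selectivity: 1ξ₁ / (1ξ₂) = 4.67 → ξ₁ = 4.67 ξ₂.
Substitute: (1·4.67 + 2) ξ₂ = 420.9 → ξ₂ = 63.11 mol/s, ξ₁ = 294.7 mol/s.
Outlet amounts (n = n₀ + Σ ν·ξ):
  C: 666 − 1(294.7) − 2(63.11) = 245.1
  F: 0 + 1(294.7) = 294.7
  B: 0 + 1(63.11) = 63.11
  E: 0 + 1(63.11) = 63.11

63.1 mol/s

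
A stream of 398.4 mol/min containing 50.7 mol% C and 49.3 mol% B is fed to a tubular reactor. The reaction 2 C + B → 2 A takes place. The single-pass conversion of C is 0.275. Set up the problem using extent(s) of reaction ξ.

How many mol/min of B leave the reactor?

169 mol/min

C reacted = 0.275 × 202 = 55.55 mol/min; ν_C = −2, so ξ = 55.55/2 = 27.77 mol/min.
Outlet amounts (n = n₀ + ν ξ):
  C: 202 − 2(27.77) = 146.4
  B: 196.4 − 1(27.77) = 168.6
  A: 0 + 2(27.77) = 55.55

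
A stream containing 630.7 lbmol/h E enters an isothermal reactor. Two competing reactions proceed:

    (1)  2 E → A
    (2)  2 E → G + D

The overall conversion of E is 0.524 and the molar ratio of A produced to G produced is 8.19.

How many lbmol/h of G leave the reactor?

18 lbmol/h

Conversion of E: E consumed = 0.524 × 630.7 = 330.5 lbmol/h = 2ξ₁ + 2ξ₂.
Selectivity: 1ξ₁ / (1ξ₂) = 8.19 → ξ₁ = 8.19 ξ₂.
Substitute: (2·8.19 + 2) ξ₂ = 330.5 → ξ₂ = 17.98 lbmol/h, ξ₁ = 147.3 lbmol/h.
Outlet amounts (n = n₀ + Σ ν·ξ):
  E: 630.7 − 2(147.3) − 2(17.98) = 300.2
  A: 0 + 1(147.3) = 147.3
  G: 0 + 1(17.98) = 17.98
  D: 0 + 1(17.98) = 17.98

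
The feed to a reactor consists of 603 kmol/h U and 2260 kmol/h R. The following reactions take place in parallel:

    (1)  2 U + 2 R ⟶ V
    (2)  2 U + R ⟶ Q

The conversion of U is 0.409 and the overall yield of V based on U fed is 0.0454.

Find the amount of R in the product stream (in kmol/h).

2110 kmol/h

Yield of V: 1ξ₁ / 603 = 0.0454 → ξ₁ = 27.38 kmol/h.
Conversion of U: 2ξ₁ + 2ξ₂ = 0.409 × 603 = 246.6 → ξ₂ = 95.94 kmol/h.
Outlet amounts (n = n₀ + Σ ν·ξ):
  U: 603 − 2(27.38) − 2(95.94) = 356.4
  R: 2260 − 2(27.38) − 1(95.94) = 2109
  V: 0 + 1(27.38) = 27.38
  Q: 0 + 1(95.94) = 95.94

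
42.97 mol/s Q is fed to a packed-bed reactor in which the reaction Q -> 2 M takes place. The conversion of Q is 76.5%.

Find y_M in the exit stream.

0.867

Q reacted = 0.765 × 42.97 = 32.87 mol/s; ν_Q = −1, so ξ = 32.87/1 = 32.87 mol/s.
Outlet amounts (n = n₀ + ν ξ):
  Q: 42.97 − 1(32.87) = 10.1
  M: 0 + 2(32.87) = 65.74
Total out = 75.84 mol/s; y_M = 65.74 / 75.84 = 0.8669.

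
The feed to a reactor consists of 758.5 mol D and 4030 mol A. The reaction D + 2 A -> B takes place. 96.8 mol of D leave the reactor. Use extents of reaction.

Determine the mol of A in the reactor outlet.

For D: n = n₀ − 1ξ → 96.8 = 758.5 − 1ξ, giving ξ = 661.7 mol.
Outlet amounts (n = n₀ + ν ξ):
  D: 758.5 − 1(661.7) = 96.8
  A: 4030 − 2(661.7) = 2707
  B: 0 + 1(661.7) = 661.7

2710 mol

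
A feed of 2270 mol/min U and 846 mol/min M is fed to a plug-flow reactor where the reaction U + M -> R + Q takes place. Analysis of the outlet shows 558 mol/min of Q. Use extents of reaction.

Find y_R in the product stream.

For Q: n = n₀ + 1ξ → 558 = 0 + 1ξ, giving ξ = 558 mol/min.
Outlet amounts (n = n₀ + ν ξ):
  U: 2270 − 1(558) = 1712
  M: 846 − 1(558) = 288
  R: 0 + 1(558) = 558
  Q: 0 + 1(558) = 558
Total out = 3116 mol/min; y_R = 558 / 3116 = 0.1791.

0.179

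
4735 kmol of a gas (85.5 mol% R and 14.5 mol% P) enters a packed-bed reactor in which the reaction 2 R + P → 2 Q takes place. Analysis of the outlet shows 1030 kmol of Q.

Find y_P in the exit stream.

For Q: n = n₀ + 2ξ → 1030 = 0 + 2ξ, giving ξ = 515 kmol.
Outlet amounts (n = n₀ + ν ξ):
  R: 4048 − 2(515) = 3018
  P: 686.6 − 1(515) = 171.6
  Q: 0 + 2(515) = 1030
Total out = 4220 kmol; y_P = 171.6 / 4220 = 0.04066.

0.0407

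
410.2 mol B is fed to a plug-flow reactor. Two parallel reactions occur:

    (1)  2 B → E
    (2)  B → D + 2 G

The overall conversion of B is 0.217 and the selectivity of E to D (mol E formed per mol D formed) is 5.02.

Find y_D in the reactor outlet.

Conversion of B: B consumed = 0.217 × 410.2 = 89.01 mol = 2ξ₁ + 1ξ₂.
Selectivity: 1ξ₁ / (1ξ₂) = 5.02 → ξ₁ = 5.02 ξ₂.
Substitute: (2·5.02 + 1) ξ₂ = 89.01 → ξ₂ = 8.063 mol, ξ₁ = 40.48 mol.
Outlet amounts (n = n₀ + Σ ν·ξ):
  B: 410.2 − 2(40.48) − 1(8.063) = 321.2
  E: 0 + 1(40.48) = 40.48
  D: 0 + 1(8.063) = 8.063
  G: 0 + 2(8.063) = 16.13
Total out = 385.9 mol; y_D = 8.063 / 385.9 = 0.0209.

0.0209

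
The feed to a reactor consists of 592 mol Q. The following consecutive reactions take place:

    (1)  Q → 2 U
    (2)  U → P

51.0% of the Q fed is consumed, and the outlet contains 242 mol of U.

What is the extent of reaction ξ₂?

Conversion of Q: Q consumed = 1ξ₁ = 0.51 × 592 → ξ₁ = 301.9 mol.
U balance: n_U = 0 + 2ξ₁ − 1ξ₂ = 242 → ξ₂ = (2·301.9 − 242)/1 = 361.8 mol.
Outlet amounts (n = n₀ + Σ ν·ξ):
  Q: 592 − 1(301.9) = 290.1
  U: 0 + 2(301.9) − 1(361.8) = 242
  P: 0 + 1(361.8) = 361.8

ξ₂ = 362 mol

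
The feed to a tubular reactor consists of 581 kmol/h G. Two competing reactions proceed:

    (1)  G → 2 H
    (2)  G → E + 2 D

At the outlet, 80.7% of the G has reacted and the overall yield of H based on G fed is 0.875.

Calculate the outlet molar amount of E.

Yield of H: 2ξ₁ / 581 = 0.875 → ξ₁ = 254.2 kmol/h.
Conversion of G: 1ξ₁ + 1ξ₂ = 0.807 × 581 = 468.9 → ξ₂ = 214.7 kmol/h.
Outlet amounts (n = n₀ + Σ ν·ξ):
  G: 581 − 1(254.2) − 1(214.7) = 112.1
  H: 0 + 2(254.2) = 508.4
  E: 0 + 1(214.7) = 214.7
  D: 0 + 2(214.7) = 429.4

215 kmol/h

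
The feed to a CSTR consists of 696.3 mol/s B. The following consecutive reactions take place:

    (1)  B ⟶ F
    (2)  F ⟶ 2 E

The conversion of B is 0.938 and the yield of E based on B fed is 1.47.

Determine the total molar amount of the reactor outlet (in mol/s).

Conversion of B: B consumed = 1ξ₁ = 0.938 × 696.3 → ξ₁ = 653.1 mol/s.
Yield of E: 2ξ₂ / 696.3 = 1.47 → ξ₂ = 511.8 mol/s.
Outlet amounts (n = n₀ + Σ ν·ξ):
  B: 696.3 − 1(653.1) = 43.17
  F: 0 + 1(653.1) − 1(511.8) = 141.3
  E: 0 + 2(511.8) = 1024
Total out = 43.17 + 141.3 + 1024 = 1208 mol/s.

1210 mol/s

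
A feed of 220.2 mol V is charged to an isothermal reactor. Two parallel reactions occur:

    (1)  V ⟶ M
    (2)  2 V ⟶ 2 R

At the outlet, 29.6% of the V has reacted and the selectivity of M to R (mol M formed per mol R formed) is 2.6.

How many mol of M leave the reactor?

47.1 mol

Conversion of V: V consumed = 0.296 × 220.2 = 65.18 mol = 1ξ₁ + 2ξ₂.
Selectivity: 1ξ₁ / (2ξ₂) = 2.6 → ξ₁ = 5.2 ξ₂.
Substitute: (1·5.2 + 2) ξ₂ = 65.18 → ξ₂ = 9.053 mol, ξ₁ = 47.07 mol.
Outlet amounts (n = n₀ + Σ ν·ξ):
  V: 220.2 − 1(47.07) − 2(9.053) = 155
  M: 0 + 1(47.07) = 47.07
  R: 0 + 2(9.053) = 18.11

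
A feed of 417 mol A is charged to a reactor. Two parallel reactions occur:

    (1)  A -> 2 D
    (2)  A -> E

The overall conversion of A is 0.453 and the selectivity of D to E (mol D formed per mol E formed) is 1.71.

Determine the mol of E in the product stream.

Conversion of A: A consumed = 0.453 × 417 = 188.9 mol = 1ξ₁ + 1ξ₂.
Selectivity: 2ξ₁ / (1ξ₂) = 1.71 → ξ₁ = 0.855 ξ₂.
Substitute: (1·0.855 + 1) ξ₂ = 188.9 → ξ₂ = 101.8 mol, ξ₁ = 87.07 mol.
Outlet amounts (n = n₀ + Σ ν·ξ):
  A: 417 − 1(87.07) − 1(101.8) = 228.1
  D: 0 + 2(87.07) = 174.1
  E: 0 + 1(101.8) = 101.8

102 mol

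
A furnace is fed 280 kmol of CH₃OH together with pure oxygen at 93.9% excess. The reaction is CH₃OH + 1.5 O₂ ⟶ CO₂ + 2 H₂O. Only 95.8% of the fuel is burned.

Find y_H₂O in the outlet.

0.437

Stoichiometric O₂ = 1.5 × 280 = 420 kmol; O₂ fed = 420 × 1.939 = 814.4 kmol.
Fuel reacted = 0.958 × 280 → ξ = 268.2 kmol.
Outlet (n = n₀ + ν ξ):
  CH₃OH: 280 − 1(268.2) = 11.76
  O₂: 814.4 − 1.5(268.2) = 412
  CO₂: 0 + 1(268.2) = 268.2
  H₂O: 0 + 2(268.2) = 536.5
Total out = 1228 kmol; y_H₂O = 536.5 / 1228 = 0.4367.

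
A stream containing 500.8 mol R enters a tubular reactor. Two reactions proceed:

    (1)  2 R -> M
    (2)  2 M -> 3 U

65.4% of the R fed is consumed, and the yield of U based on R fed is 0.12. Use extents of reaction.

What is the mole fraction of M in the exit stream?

Conversion of R: R consumed = 2ξ₁ = 0.654 × 500.8 → ξ₁ = 163.8 mol.
Yield of U: 3ξ₂ / 500.8 = 0.12 → ξ₂ = 20.03 mol.
Outlet amounts (n = n₀ + Σ ν·ξ):
  R: 500.8 − 2(163.8) = 173.3
  M: 0 + 1(163.8) − 2(20.03) = 123.7
  U: 0 + 3(20.03) = 60.1
Total out = 357.1 mol; y_M = 123.7 / 357.1 = 0.3464.

0.346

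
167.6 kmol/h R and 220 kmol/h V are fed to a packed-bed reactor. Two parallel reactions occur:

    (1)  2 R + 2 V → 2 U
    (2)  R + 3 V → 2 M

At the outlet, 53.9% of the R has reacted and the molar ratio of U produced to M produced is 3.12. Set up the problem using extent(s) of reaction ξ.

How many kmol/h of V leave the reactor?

105 kmol/h

Conversion of R: R consumed = 0.539 × 167.6 = 90.34 kmol/h = 2ξ₁ + 1ξ₂.
Selectivity: 2ξ₁ / (2ξ₂) = 3.12 → ξ₁ = 3.12 ξ₂.
Substitute: (2·3.12 + 1) ξ₂ = 90.34 → ξ₂ = 12.48 kmol/h, ξ₁ = 38.93 kmol/h.
Outlet amounts (n = n₀ + Σ ν·ξ):
  R: 167.6 − 2(38.93) − 1(12.48) = 77.26
  V: 220 − 2(38.93) − 3(12.48) = 104.7
  U: 0 + 2(38.93) = 77.86
  M: 0 + 2(12.48) = 24.95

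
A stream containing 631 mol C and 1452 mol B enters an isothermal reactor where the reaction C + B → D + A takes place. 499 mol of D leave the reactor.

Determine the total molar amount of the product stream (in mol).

For D: n = n₀ + 1ξ → 499 = 0 + 1ξ, giving ξ = 499 mol.
Outlet amounts (n = n₀ + ν ξ):
  C: 631 − 1(499) = 132
  B: 1452 − 1(499) = 953
  D: 0 + 1(499) = 499
  A: 0 + 1(499) = 499
Total out = 132 + 953 + 499 + 499 = 2083 mol.

2080 mol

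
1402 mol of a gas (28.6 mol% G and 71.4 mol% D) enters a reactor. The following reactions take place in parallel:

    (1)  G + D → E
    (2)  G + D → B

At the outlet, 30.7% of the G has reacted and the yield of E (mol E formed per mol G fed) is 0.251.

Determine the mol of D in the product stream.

Yield of E: 1ξ₁ / 401 = 0.251 → ξ₁ = 100.6 mol.
Conversion of G: 1ξ₁ + 1ξ₂ = 0.307 × 401 = 123.1 → ξ₂ = 22.45 mol.
Outlet amounts (n = n₀ + Σ ν·ξ):
  G: 401 − 1(100.6) − 1(22.45) = 277.9
  D: 1001 − 1(100.6) − 1(22.45) = 877.9
  E: 0 + 1(100.6) = 100.6
  B: 0 + 1(22.45) = 22.45

878 mol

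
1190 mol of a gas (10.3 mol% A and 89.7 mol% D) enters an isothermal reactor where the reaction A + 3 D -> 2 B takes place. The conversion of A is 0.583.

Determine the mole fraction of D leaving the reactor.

A reacted = 0.583 × 122.6 = 71.46 mol; ν_A = −1, so ξ = 71.46/1 = 71.46 mol.
Outlet amounts (n = n₀ + ν ξ):
  A: 122.6 − 1(71.46) = 51.11
  D: 1067 − 3(71.46) = 853.1
  B: 0 + 2(71.46) = 142.9
Total out = 1047 mol; y_D = 853.1 / 1047 = 0.8147.

0.815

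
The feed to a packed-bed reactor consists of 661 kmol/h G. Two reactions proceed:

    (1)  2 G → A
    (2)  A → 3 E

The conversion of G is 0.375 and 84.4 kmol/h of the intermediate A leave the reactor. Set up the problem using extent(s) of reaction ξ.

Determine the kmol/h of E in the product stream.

Conversion of G: G consumed = 2ξ₁ = 0.375 × 661 → ξ₁ = 123.9 kmol/h.
A balance: n_A = 0 + 1ξ₁ − 1ξ₂ = 84.4 → ξ₂ = (1·123.9 − 84.4)/1 = 39.54 kmol/h.
Outlet amounts (n = n₀ + Σ ν·ξ):
  G: 661 − 2(123.9) = 413.1
  A: 0 + 1(123.9) − 1(39.54) = 84.4
  E: 0 + 3(39.54) = 118.6

119 kmol/h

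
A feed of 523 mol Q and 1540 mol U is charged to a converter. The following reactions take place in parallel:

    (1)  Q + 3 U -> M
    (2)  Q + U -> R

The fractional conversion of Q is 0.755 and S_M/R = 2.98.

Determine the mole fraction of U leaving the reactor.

Conversion of Q: Q consumed = 0.755 × 523 = 394.9 mol = 1ξ₁ + 1ξ₂.
Selectivity: 1ξ₁ / (1ξ₂) = 2.98 → ξ₁ = 2.98 ξ₂.
Substitute: (1·2.98 + 1) ξ₂ = 394.9 → ξ₂ = 99.21 mol, ξ₁ = 295.7 mol.
Outlet amounts (n = n₀ + Σ ν·ξ):
  Q: 523 − 1(295.7) − 1(99.21) = 128.1
  U: 1540 − 3(295.7) − 1(99.21) = 553.8
  M: 0 + 1(295.7) = 295.7
  R: 0 + 1(99.21) = 99.21
Total out = 1077 mol; y_U = 553.8 / 1077 = 0.5143.

0.514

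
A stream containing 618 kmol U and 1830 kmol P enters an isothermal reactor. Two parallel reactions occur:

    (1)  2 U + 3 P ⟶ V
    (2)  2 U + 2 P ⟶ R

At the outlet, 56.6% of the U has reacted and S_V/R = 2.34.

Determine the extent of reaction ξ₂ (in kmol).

Conversion of U: U consumed = 0.566 × 618 = 349.8 kmol = 2ξ₁ + 2ξ₂.
Selectivity: 1ξ₁ / (1ξ₂) = 2.34 → ξ₁ = 2.34 ξ₂.
Substitute: (2·2.34 + 2) ξ₂ = 349.8 → ξ₂ = 52.36 kmol, ξ₁ = 122.5 kmol.
Outlet amounts (n = n₀ + Σ ν·ξ):
  U: 618 − 2(122.5) − 2(52.36) = 268.2
  P: 1830 − 3(122.5) − 2(52.36) = 1358
  V: 0 + 1(122.5) = 122.5
  R: 0 + 1(52.36) = 52.36

ξ₂ = 52.4 kmol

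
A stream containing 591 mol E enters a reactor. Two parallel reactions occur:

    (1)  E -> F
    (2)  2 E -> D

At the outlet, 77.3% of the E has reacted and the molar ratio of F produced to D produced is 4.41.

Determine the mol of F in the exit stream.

Conversion of E: E consumed = 0.773 × 591 = 456.8 mol = 1ξ₁ + 2ξ₂.
Selectivity: 1ξ₁ / (1ξ₂) = 4.41 → ξ₁ = 4.41 ξ₂.
Substitute: (1·4.41 + 2) ξ₂ = 456.8 → ξ₂ = 71.27 mol, ξ₁ = 314.3 mol.
Outlet amounts (n = n₀ + Σ ν·ξ):
  E: 591 − 1(314.3) − 2(71.27) = 134.2
  F: 0 + 1(314.3) = 314.3
  D: 0 + 1(71.27) = 71.27

314 mol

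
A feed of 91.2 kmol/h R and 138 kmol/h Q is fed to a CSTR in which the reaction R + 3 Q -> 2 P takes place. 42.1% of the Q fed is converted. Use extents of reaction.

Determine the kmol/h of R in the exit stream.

Q reacted = 0.421 × 138 = 58.1 kmol/h; ν_Q = −3, so ξ = 58.1/3 = 19.37 kmol/h.
Outlet amounts (n = n₀ + ν ξ):
  R: 91.2 − 1(19.37) = 71.83
  Q: 138 − 3(19.37) = 79.9
  P: 0 + 2(19.37) = 38.73

71.8 kmol/h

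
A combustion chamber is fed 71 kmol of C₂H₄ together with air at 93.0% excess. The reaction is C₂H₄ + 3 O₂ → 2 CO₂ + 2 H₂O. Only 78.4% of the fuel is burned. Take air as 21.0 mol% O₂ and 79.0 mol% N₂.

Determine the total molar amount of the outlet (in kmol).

Stoichiometric O₂ = 3 × 71 = 213 kmol; O₂ fed = 213 × 1.930 = 411.1 kmol.
N₂ fed = 411.1 × 79/21 = 1546 kmol.
Fuel reacted = 0.784 × 71 → ξ = 55.66 kmol.
Outlet (n = n₀ + ν ξ):
  C₂H₄: 71 − 1(55.66) = 15.34
  O₂: 411.1 − 3(55.66) = 244.1
  N₂: 1546 (inert)
  CO₂: 0 + 2(55.66) = 111.3
  H₂O: 0 + 2(55.66) = 111.3
Total out = 15.34 + 244.1 + 1546 + 111.3 + 111.3 = 2029 kmol.

2030 kmol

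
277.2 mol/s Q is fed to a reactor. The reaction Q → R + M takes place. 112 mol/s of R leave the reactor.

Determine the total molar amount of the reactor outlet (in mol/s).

389 mol/s

For R: n = n₀ + 1ξ → 112 = 0 + 1ξ, giving ξ = 112 mol/s.
Outlet amounts (n = n₀ + ν ξ):
  Q: 277.2 − 1(112) = 165.2
  R: 0 + 1(112) = 112
  M: 0 + 1(112) = 112
Total out = 165.2 + 112 + 112 = 389.2 mol/s.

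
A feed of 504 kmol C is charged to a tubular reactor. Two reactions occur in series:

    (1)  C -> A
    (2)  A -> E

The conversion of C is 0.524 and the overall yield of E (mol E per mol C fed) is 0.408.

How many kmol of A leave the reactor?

58.5 kmol

Conversion of C: C consumed = 1ξ₁ = 0.524 × 504 → ξ₁ = 264.1 kmol.
Yield of E: 1ξ₂ / 504 = 0.408 → ξ₂ = 205.6 kmol.
Outlet amounts (n = n₀ + Σ ν·ξ):
  C: 504 − 1(264.1) = 239.9
  A: 0 + 1(264.1) − 1(205.6) = 58.46
  E: 0 + 1(205.6) = 205.6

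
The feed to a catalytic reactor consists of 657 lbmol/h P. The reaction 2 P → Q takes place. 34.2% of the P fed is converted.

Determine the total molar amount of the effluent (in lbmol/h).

545 lbmol/h

P reacted = 0.342 × 657 = 224.7 lbmol/h; ν_P = −2, so ξ = 224.7/2 = 112.3 lbmol/h.
Outlet amounts (n = n₀ + ν ξ):
  P: 657 − 2(112.3) = 432.3
  Q: 0 + 1(112.3) = 112.3
Total out = 432.3 + 112.3 = 544.7 lbmol/h.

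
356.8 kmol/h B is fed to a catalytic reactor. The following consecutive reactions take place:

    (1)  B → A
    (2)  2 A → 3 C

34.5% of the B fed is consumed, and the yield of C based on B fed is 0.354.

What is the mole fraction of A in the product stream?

Conversion of B: B consumed = 1ξ₁ = 0.345 × 356.8 → ξ₁ = 123.1 kmol/h.
Yield of C: 3ξ₂ / 356.8 = 0.354 → ξ₂ = 42.1 kmol/h.
Outlet amounts (n = n₀ + Σ ν·ξ):
  B: 356.8 − 1(123.1) = 233.7
  A: 0 + 1(123.1) − 2(42.1) = 38.89
  C: 0 + 3(42.1) = 126.3
Total out = 398.9 kmol/h; y_A = 38.89 / 398.9 = 0.0975.

0.0975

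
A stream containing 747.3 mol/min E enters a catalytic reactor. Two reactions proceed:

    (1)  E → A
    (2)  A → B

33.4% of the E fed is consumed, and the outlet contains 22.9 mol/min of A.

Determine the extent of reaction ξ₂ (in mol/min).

Conversion of E: E consumed = 1ξ₁ = 0.334 × 747.3 → ξ₁ = 249.6 mol/min.
A balance: n_A = 0 + 1ξ₁ − 1ξ₂ = 22.9 → ξ₂ = (1·249.6 − 22.9)/1 = 226.7 mol/min.
Outlet amounts (n = n₀ + Σ ν·ξ):
  E: 747.3 − 1(249.6) = 497.7
  A: 0 + 1(249.6) − 1(226.7) = 22.9
  B: 0 + 1(226.7) = 226.7

ξ₂ = 227 mol/min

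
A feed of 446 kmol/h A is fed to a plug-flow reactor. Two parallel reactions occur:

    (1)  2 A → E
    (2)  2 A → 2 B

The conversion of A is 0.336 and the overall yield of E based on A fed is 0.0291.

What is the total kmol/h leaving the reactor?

433 kmol/h

Yield of E: 1ξ₁ / 446 = 0.0291 → ξ₁ = 12.98 kmol/h.
Conversion of A: 2ξ₁ + 2ξ₂ = 0.336 × 446 = 149.9 → ξ₂ = 61.95 kmol/h.
Outlet amounts (n = n₀ + Σ ν·ξ):
  A: 446 − 2(12.98) − 2(61.95) = 296.1
  E: 0 + 1(12.98) = 12.98
  B: 0 + 2(61.95) = 123.9
Total out = 296.1 + 12.98 + 123.9 = 433 kmol/h.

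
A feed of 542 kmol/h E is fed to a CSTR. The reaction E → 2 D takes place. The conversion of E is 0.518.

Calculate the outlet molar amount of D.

E reacted = 0.518 × 542 = 280.8 kmol/h; ν_E = −1, so ξ = 280.8/1 = 280.8 kmol/h.
Outlet amounts (n = n₀ + ν ξ):
  E: 542 − 1(280.8) = 261.2
  D: 0 + 2(280.8) = 561.5

562 kmol/h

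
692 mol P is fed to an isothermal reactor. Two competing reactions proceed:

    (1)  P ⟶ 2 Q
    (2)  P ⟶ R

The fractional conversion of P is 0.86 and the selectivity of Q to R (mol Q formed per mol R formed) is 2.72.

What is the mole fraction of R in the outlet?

0.244

Conversion of P: P consumed = 0.86 × 692 = 595.1 mol = 1ξ₁ + 1ξ₂.
Selectivity: 2ξ₁ / (1ξ₂) = 2.72 → ξ₁ = 1.36 ξ₂.
Substitute: (1·1.36 + 1) ξ₂ = 595.1 → ξ₂ = 252.2 mol, ξ₁ = 343 mol.
Outlet amounts (n = n₀ + Σ ν·ξ):
  P: 692 − 1(343) − 1(252.2) = 96.88
  Q: 0 + 2(343) = 685.9
  R: 0 + 1(252.2) = 252.2
Total out = 1035 mol; y_R = 252.2 / 1035 = 0.2437.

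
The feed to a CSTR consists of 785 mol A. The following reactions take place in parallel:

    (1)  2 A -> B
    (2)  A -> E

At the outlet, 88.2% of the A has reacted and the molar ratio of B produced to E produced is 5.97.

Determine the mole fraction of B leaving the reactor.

0.686

Conversion of A: A consumed = 0.882 × 785 = 692.4 mol = 2ξ₁ + 1ξ₂.
Selectivity: 1ξ₁ / (1ξ₂) = 5.97 → ξ₁ = 5.97 ξ₂.
Substitute: (2·5.97 + 1) ξ₂ = 692.4 → ξ₂ = 53.51 mol, ξ₁ = 319.4 mol.
Outlet amounts (n = n₀ + Σ ν·ξ):
  A: 785 − 2(319.4) − 1(53.51) = 92.63
  B: 0 + 1(319.4) = 319.4
  E: 0 + 1(53.51) = 53.51
Total out = 465.6 mol; y_B = 319.4 / 465.6 = 0.6861.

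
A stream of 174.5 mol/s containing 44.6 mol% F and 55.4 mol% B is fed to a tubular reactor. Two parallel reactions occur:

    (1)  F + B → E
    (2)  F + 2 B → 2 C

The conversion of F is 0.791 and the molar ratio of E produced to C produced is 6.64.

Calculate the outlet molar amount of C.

Conversion of F: F consumed = 0.791 × 77.83 = 61.56 mol/s = 1ξ₁ + 1ξ₂.
Selectivity: 1ξ₁ / (2ξ₂) = 6.64 → ξ₁ = 13.28 ξ₂.
Substitute: (1·13.28 + 1) ξ₂ = 61.56 → ξ₂ = 4.311 mol/s, ξ₁ = 57.25 mol/s.
Outlet amounts (n = n₀ + Σ ν·ξ):
  F: 77.83 − 1(57.25) − 1(4.311) = 16.27
  B: 96.67 − 1(57.25) − 2(4.311) = 30.8
  E: 0 + 1(57.25) = 57.25
  C: 0 + 2(4.311) = 8.622

8.62 mol/s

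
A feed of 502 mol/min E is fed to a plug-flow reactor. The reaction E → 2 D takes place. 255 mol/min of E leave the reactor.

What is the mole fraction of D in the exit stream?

0.66

For E: n = n₀ − 1ξ → 255 = 502 − 1ξ, giving ξ = 247 mol/min.
Outlet amounts (n = n₀ + ν ξ):
  E: 502 − 1(247) = 255
  D: 0 + 2(247) = 494
Total out = 749 mol/min; y_D = 494 / 749 = 0.6595.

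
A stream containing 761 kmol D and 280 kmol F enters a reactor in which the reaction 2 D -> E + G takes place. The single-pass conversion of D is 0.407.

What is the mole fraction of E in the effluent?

0.149

D reacted = 0.407 × 761 = 309.7 kmol; ν_D = −2, so ξ = 309.7/2 = 154.9 kmol.
Outlet amounts (n = n₀ + ν ξ):
  D: 761 − 2(154.9) = 451.3
  E: 0 + 1(154.9) = 154.9
  G: 0 + 1(154.9) = 154.9
  F: 280 (inert)
Total out = 1041 kmol; y_E = 154.9 / 1041 = 0.1488.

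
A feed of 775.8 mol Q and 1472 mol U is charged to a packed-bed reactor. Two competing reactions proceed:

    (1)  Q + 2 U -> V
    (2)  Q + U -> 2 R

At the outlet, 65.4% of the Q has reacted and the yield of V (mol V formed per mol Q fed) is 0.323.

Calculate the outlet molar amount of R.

Yield of V: 1ξ₁ / 775.8 = 0.323 → ξ₁ = 250.6 mol.
Conversion of Q: 1ξ₁ + 1ξ₂ = 0.654 × 775.8 = 507.4 → ξ₂ = 256.8 mol.
Outlet amounts (n = n₀ + Σ ν·ξ):
  Q: 775.8 − 1(250.6) − 1(256.8) = 268.4
  U: 1472 − 2(250.6) − 1(256.8) = 714
  V: 0 + 1(250.6) = 250.6
  R: 0 + 2(256.8) = 513.6

514 mol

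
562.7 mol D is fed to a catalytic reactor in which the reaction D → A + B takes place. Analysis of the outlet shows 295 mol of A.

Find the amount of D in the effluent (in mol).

268 mol

For A: n = n₀ + 1ξ → 295 = 0 + 1ξ, giving ξ = 295 mol.
Outlet amounts (n = n₀ + ν ξ):
  D: 562.7 − 1(295) = 267.7
  A: 0 + 1(295) = 295
  B: 0 + 1(295) = 295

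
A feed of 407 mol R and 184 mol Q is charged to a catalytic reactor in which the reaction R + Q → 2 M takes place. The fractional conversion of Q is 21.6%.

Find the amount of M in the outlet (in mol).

79.5 mol

Q reacted = 0.216 × 184 = 39.74 mol; ν_Q = −1, so ξ = 39.74/1 = 39.74 mol.
Outlet amounts (n = n₀ + ν ξ):
  R: 407 − 1(39.74) = 367.3
  Q: 184 − 1(39.74) = 144.3
  M: 0 + 2(39.74) = 79.49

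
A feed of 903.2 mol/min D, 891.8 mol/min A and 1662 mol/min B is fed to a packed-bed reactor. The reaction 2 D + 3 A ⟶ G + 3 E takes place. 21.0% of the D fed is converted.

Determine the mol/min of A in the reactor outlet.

607 mol/min

D reacted = 0.21 × 903.2 = 189.7 mol/min; ν_D = −2, so ξ = 189.7/2 = 94.84 mol/min.
Outlet amounts (n = n₀ + ν ξ):
  D: 903.2 − 2(94.84) = 713.5
  A: 891.8 − 3(94.84) = 607.3
  G: 0 + 1(94.84) = 94.84
  E: 0 + 3(94.84) = 284.5
  B: 1662 (inert)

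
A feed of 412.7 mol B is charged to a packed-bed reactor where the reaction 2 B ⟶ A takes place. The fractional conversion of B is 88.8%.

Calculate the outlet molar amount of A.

B reacted = 0.888 × 412.7 = 366.5 mol; ν_B = −2, so ξ = 366.5/2 = 183.2 mol.
Outlet amounts (n = n₀ + ν ξ):
  B: 412.7 − 2(183.2) = 46.22
  A: 0 + 1(183.2) = 183.2

183 mol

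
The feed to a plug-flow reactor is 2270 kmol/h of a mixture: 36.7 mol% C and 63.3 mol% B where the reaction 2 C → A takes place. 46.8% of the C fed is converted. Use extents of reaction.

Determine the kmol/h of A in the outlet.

195 kmol/h

C reacted = 0.468 × 833.1 = 389.9 kmol/h; ν_C = −2, so ξ = 389.9/2 = 194.9 kmol/h.
Outlet amounts (n = n₀ + ν ξ):
  C: 833.1 − 2(194.9) = 443.2
  A: 0 + 1(194.9) = 194.9
  B: 1437 (inert)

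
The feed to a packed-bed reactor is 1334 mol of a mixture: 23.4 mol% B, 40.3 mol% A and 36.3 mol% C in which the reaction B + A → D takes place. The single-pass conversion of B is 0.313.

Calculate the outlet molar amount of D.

97.7 mol

B reacted = 0.313 × 312.2 = 97.7 mol; ν_B = −1, so ξ = 97.7/1 = 97.7 mol.
Outlet amounts (n = n₀ + ν ξ):
  B: 312.2 − 1(97.7) = 214.5
  A: 537.6 − 1(97.7) = 439.9
  D: 0 + 1(97.7) = 97.7
  C: 484.2 (inert)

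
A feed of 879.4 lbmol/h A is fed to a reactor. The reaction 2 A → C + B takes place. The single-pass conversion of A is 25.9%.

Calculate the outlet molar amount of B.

A reacted = 0.259 × 879.4 = 227.8 lbmol/h; ν_A = −2, so ξ = 227.8/2 = 113.9 lbmol/h.
Outlet amounts (n = n₀ + ν ξ):
  A: 879.4 − 2(113.9) = 651.6
  C: 0 + 1(113.9) = 113.9
  B: 0 + 1(113.9) = 113.9

114 lbmol/h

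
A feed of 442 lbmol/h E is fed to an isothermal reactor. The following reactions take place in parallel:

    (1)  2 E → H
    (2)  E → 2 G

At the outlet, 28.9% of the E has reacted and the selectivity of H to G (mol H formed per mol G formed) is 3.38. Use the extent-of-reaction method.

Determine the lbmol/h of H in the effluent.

59.5 lbmol/h

Conversion of E: E consumed = 0.289 × 442 = 127.7 lbmol/h = 2ξ₁ + 1ξ₂.
Selectivity: 1ξ₁ / (2ξ₂) = 3.38 → ξ₁ = 6.76 ξ₂.
Substitute: (2·6.76 + 1) ξ₂ = 127.7 → ξ₂ = 8.797 lbmol/h, ξ₁ = 59.47 lbmol/h.
Outlet amounts (n = n₀ + Σ ν·ξ):
  E: 442 − 2(59.47) − 1(8.797) = 314.3
  H: 0 + 1(59.47) = 59.47
  G: 0 + 2(8.797) = 17.59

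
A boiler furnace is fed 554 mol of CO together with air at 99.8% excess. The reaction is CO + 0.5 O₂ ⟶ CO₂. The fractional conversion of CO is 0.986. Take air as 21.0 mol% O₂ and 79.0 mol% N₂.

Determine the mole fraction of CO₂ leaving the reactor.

0.187

Stoichiometric O₂ = 0.5 × 554 = 277 mol; O₂ fed = 277 × 1.998 = 553.4 mol.
N₂ fed = 553.4 × 79/21 = 2082 mol.
Fuel reacted = 0.986 × 554 → ξ = 546.2 mol.
Outlet (n = n₀ + ν ξ):
  CO: 554 − 1(546.2) = 7.756
  O₂: 553.4 − 0.5(546.2) = 280.3
  N₂: 2082 (inert)
  CO₂: 0 + 1(546.2) = 546.2
Total out = 2916 mol; y_CO₂ = 546.2 / 2916 = 0.1873.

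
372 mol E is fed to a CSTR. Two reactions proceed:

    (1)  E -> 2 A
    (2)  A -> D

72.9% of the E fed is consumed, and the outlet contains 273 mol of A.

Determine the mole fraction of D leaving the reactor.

0.419

Conversion of E: E consumed = 1ξ₁ = 0.729 × 372 → ξ₁ = 271.2 mol.
A balance: n_A = 0 + 2ξ₁ − 1ξ₂ = 273 → ξ₂ = (2·271.2 − 273)/1 = 269.4 mol.
Outlet amounts (n = n₀ + Σ ν·ξ):
  E: 372 − 1(271.2) = 100.8
  A: 0 + 2(271.2) − 1(269.4) = 273
  D: 0 + 1(269.4) = 269.4
Total out = 643.2 mol; y_D = 269.4 / 643.2 = 0.4188.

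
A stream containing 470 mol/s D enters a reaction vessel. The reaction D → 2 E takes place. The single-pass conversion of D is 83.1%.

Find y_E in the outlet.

0.908

D reacted = 0.831 × 470 = 390.6 mol/s; ν_D = −1, so ξ = 390.6/1 = 390.6 mol/s.
Outlet amounts (n = n₀ + ν ξ):
  D: 470 − 1(390.6) = 79.43
  E: 0 + 2(390.6) = 781.1
Total out = 860.6 mol/s; y_E = 781.1 / 860.6 = 0.9077.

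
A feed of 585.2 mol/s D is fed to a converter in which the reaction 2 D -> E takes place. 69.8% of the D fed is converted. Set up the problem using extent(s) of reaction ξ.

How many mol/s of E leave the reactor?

D reacted = 0.698 × 585.2 = 408.5 mol/s; ν_D = −2, so ξ = 408.5/2 = 204.2 mol/s.
Outlet amounts (n = n₀ + ν ξ):
  D: 585.2 − 2(204.2) = 176.7
  E: 0 + 1(204.2) = 204.2

204 mol/s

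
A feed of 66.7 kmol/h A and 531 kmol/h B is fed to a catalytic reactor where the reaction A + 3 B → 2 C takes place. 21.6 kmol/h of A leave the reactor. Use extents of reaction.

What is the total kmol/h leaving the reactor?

For A: n = n₀ − 1ξ → 21.6 = 66.7 − 1ξ, giving ξ = 45.1 kmol/h.
Outlet amounts (n = n₀ + ν ξ):
  A: 66.7 − 1(45.1) = 21.6
  B: 531 − 3(45.1) = 395.7
  C: 0 + 2(45.1) = 90.2
Total out = 21.6 + 395.7 + 90.2 = 507.5 kmol/h.

508 kmol/h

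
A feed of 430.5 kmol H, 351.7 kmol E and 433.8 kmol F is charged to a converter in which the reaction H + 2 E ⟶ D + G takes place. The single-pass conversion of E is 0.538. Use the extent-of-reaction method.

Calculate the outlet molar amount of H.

E reacted = 0.538 × 351.7 = 189.2 kmol; ν_E = −2, so ξ = 189.2/2 = 94.61 kmol.
Outlet amounts (n = n₀ + ν ξ):
  H: 430.5 − 1(94.61) = 335.9
  E: 351.7 − 2(94.61) = 162.5
  D: 0 + 1(94.61) = 94.61
  G: 0 + 1(94.61) = 94.61
  F: 433.8 (inert)

336 kmol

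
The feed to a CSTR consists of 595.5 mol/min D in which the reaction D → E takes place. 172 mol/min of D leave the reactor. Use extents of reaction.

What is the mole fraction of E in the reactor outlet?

For D: n = n₀ − 1ξ → 172 = 595.5 − 1ξ, giving ξ = 423.5 mol/min.
Outlet amounts (n = n₀ + ν ξ):
  D: 595.5 − 1(423.5) = 172
  E: 0 + 1(423.5) = 423.5
Total out = 595.5 mol/min; y_E = 423.5 / 595.5 = 0.7112.

0.711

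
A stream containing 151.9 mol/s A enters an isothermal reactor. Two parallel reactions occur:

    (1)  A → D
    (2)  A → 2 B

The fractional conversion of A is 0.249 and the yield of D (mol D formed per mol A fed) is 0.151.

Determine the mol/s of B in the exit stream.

Yield of D: 1ξ₁ / 151.9 = 0.151 → ξ₁ = 22.94 mol/s.
Conversion of A: 1ξ₁ + 1ξ₂ = 0.249 × 151.9 = 37.82 → ξ₂ = 14.89 mol/s.
Outlet amounts (n = n₀ + Σ ν·ξ):
  A: 151.9 − 1(22.94) − 1(14.89) = 114.1
  D: 0 + 1(22.94) = 22.94
  B: 0 + 2(14.89) = 29.77

29.8 mol/s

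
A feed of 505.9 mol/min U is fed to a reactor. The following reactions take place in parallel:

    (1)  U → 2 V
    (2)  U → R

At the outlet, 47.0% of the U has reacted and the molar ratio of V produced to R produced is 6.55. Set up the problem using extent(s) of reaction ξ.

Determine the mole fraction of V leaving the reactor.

0.529

Conversion of U: U consumed = 0.47 × 505.9 = 237.8 mol/min = 1ξ₁ + 1ξ₂.
Selectivity: 2ξ₁ / (1ξ₂) = 6.55 → ξ₁ = 3.275 ξ₂.
Substitute: (1·3.275 + 1) ξ₂ = 237.8 → ξ₂ = 55.62 mol/min, ξ₁ = 182.2 mol/min.
Outlet amounts (n = n₀ + Σ ν·ξ):
  U: 505.9 − 1(182.2) − 1(55.62) = 268.1
  V: 0 + 2(182.2) = 364.3
  R: 0 + 1(55.62) = 55.62
Total out = 688.1 mol/min; y_V = 364.3 / 688.1 = 0.5295.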